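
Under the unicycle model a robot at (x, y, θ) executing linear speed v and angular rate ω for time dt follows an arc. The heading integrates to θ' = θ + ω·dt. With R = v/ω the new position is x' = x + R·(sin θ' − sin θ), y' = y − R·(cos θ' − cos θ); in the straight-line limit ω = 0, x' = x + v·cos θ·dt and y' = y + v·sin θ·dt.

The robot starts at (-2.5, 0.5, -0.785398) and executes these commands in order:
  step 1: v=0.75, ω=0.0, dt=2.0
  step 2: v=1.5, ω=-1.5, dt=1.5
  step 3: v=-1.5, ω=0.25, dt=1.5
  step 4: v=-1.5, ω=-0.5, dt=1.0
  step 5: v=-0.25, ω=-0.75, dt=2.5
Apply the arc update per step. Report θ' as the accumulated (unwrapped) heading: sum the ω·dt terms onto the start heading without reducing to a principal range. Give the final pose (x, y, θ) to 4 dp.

(1.8554, -1.7135, -5.0354)

step 1: θ'=-0.7854 (straight) → pose (-1.4393, -0.5607, -0.7854)
step 2: θ'=-3.0354 (R=-1.0000) → pose (-2.0405, -2.2621, -3.0354)
step 3: θ'=-2.6604 (R=-6.0000) → pose (0.1006, -1.6146, -2.6604)
step 4: θ'=-3.1604 (R=3.0000) → pose (1.5455, -1.2744, -3.1604)
step 5: θ'=-5.0354 (R=0.3333) → pose (1.8554, -1.7135, -5.0354)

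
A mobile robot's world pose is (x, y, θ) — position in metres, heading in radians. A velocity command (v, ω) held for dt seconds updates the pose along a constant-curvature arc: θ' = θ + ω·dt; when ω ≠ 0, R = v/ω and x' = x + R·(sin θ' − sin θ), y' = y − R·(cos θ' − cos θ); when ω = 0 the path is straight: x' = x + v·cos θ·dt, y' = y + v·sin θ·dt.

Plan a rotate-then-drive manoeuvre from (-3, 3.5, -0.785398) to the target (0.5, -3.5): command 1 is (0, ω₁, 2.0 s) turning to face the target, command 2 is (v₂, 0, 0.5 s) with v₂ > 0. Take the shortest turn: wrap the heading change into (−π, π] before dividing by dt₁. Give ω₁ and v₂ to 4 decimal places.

heading to target = atan2(-3.5−3.5, 0.5−-3) = -1.1071
Δθ = wrap(-1.1071 − -0.7854) = -0.3218; ω₁ = Δθ/dt₁ = -0.1609
distance = √((0.5−-3)² + (-3.5−3.5)²) = 7.8262; v₂ = distance/dt₂ = 15.6525

ω₁ = -0.1609, v₂ = 15.6525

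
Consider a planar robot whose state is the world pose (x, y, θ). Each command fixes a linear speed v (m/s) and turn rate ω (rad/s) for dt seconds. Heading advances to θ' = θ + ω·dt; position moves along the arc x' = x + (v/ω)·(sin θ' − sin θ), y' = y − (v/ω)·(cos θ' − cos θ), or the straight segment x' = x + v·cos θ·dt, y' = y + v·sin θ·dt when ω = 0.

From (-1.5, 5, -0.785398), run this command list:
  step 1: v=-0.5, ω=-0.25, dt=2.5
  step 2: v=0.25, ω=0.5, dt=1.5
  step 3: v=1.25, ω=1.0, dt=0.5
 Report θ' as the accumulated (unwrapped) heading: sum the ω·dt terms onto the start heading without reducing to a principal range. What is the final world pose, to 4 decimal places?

step 1: θ'=-1.4104 (R=2.0000) → pose (-2.0601, 6.0948, -1.4104)
step 2: θ'=-0.6604 (R=0.5000) → pose (-1.8732, 5.7798, -0.6604)
step 3: θ'=-0.1604 (R=1.2500) → pose (-1.3061, 5.5330, -0.1604)

(-1.3061, 5.5330, -0.1604)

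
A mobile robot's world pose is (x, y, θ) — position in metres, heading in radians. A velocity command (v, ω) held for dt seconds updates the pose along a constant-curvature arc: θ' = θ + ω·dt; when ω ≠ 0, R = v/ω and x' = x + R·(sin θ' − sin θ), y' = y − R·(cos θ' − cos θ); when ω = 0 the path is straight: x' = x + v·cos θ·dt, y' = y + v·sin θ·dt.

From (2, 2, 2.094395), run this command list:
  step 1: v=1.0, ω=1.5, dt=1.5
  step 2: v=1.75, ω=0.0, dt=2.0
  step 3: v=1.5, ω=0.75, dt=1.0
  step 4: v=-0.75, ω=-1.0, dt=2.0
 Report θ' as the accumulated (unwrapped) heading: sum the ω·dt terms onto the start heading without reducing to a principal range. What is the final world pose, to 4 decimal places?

step 1: θ'=4.3444 (R=0.6667) → pose (0.8006, 1.9065, 4.3444)
step 2: θ'=4.3444 (straight) → pose (-0.4585, -1.3592, 4.3444)
step 3: θ'=5.0944 (R=2.0000) → pose (-0.4482, -2.8242, 5.0944)
step 4: θ'=3.0944 (R=0.7500) → pose (0.2831, -1.7955, 3.0944)

(0.2831, -1.7955, 3.0944)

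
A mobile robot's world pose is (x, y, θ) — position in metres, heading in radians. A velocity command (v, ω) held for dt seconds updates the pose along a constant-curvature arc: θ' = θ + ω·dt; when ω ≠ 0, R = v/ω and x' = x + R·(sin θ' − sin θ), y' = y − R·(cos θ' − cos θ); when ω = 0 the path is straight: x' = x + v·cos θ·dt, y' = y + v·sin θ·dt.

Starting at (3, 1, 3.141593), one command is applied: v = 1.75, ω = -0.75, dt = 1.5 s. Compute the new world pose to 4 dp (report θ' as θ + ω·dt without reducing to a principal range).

(0.8947, 2.3273, 2.0166)

θ' = 3.1416 + -0.75·1.5 = 2.0166
R = v/ω = 1.75/-0.75 = -2.3333
x' = 3 + -2.3333·(sin 2.0166 − sin 3.1416) = 0.8947
y' = 1 − -2.3333·(cos 2.0166 − cos 3.1416) = 2.3273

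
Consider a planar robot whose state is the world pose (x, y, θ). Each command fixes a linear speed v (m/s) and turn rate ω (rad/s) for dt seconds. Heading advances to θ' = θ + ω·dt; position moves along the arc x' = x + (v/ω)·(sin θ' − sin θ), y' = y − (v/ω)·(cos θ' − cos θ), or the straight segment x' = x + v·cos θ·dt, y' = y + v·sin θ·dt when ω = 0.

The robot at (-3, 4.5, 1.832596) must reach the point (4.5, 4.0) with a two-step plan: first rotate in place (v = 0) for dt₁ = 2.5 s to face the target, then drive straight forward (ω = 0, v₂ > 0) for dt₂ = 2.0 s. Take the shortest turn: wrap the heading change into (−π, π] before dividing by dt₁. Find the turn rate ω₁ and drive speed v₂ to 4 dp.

heading to target = atan2(4−4.5, 4.5−-3) = -0.0666
Δθ = wrap(-0.0666 − 1.8326) = -1.8992; ω₁ = Δθ/dt₁ = -0.7597
distance = √((4.5−-3)² + (4−4.5)²) = 7.5166; v₂ = distance/dt₂ = 3.7583

ω₁ = -0.7597, v₂ = 3.7583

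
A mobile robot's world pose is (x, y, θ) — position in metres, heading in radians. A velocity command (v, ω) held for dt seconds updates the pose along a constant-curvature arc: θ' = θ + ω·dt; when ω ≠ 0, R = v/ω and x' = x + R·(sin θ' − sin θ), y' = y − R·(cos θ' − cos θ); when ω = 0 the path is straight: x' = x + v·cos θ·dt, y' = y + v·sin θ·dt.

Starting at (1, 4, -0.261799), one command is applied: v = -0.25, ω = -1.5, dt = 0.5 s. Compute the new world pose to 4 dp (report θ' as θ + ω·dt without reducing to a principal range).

(0.9018, 4.0726, -1.0118)

θ' = -0.2618 + -1.5·0.5 = -1.0118
R = v/ω = -0.25/-1.5 = 0.1667
x' = 1 + 0.1667·(sin -1.0118 − sin -0.2618) = 0.9018
y' = 4 − 0.1667·(cos -1.0118 − cos -0.2618) = 4.0726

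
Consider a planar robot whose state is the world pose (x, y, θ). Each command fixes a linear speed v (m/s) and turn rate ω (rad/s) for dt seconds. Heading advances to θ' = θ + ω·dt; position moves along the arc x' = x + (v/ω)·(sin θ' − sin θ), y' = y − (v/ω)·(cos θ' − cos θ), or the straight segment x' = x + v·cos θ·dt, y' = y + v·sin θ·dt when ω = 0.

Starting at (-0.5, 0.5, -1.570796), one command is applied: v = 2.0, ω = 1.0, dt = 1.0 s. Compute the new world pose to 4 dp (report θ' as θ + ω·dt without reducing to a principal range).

(0.4194, -1.1829, -0.5708)

θ' = -1.5708 + 1.0·1.0 = -0.5708
R = v/ω = 2.0/1.0 = 2.0000
x' = -0.5 + 2.0000·(sin -0.5708 − sin -1.5708) = 0.4194
y' = 0.5 − 2.0000·(cos -0.5708 − cos -1.5708) = -1.1829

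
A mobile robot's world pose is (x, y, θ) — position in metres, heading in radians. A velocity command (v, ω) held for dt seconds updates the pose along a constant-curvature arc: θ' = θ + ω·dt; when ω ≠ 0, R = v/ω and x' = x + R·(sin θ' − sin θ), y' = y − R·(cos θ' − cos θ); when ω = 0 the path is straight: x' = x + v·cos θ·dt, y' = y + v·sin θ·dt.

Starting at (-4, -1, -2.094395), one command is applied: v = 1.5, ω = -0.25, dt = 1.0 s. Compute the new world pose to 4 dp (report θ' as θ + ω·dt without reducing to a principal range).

θ' = -2.0944 + -0.25·1.0 = -2.3444
R = v/ω = 1.5/-0.25 = -6.0000
x' = -4 + -6.0000·(sin -2.3444 − sin -2.0944) = -4.9037
y' = -1 − -6.0000·(cos -2.3444 − cos -2.0944) = -2.1923

(-4.9037, -2.1923, -2.3444)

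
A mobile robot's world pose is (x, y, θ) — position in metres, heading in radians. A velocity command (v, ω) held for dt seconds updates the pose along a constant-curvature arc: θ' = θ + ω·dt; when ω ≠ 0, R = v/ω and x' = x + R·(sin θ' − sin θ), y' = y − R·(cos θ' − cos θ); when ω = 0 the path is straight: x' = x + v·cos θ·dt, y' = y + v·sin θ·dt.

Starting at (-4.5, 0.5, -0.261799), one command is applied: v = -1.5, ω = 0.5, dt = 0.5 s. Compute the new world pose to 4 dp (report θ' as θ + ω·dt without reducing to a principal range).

(-5.2411, 0.6020, -0.0118)

θ' = -0.2618 + 0.5·0.5 = -0.0118
R = v/ω = -1.5/0.5 = -3.0000
x' = -4.5 + -3.0000·(sin -0.0118 − sin -0.2618) = -5.2411
y' = 0.5 − -3.0000·(cos -0.0118 − cos -0.2618) = 0.6020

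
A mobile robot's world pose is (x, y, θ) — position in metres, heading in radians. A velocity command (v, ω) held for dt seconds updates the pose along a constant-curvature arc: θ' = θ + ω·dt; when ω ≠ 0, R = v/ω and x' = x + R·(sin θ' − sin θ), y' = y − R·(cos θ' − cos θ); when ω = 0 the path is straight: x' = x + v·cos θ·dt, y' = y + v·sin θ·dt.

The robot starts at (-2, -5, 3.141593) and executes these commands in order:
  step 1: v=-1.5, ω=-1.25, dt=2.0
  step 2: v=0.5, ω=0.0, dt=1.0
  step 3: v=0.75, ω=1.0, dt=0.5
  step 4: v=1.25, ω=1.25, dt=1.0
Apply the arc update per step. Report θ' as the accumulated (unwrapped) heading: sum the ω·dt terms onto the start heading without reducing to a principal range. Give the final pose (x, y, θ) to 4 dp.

step 1: θ'=0.6416 (R=1.2000) → pose (-1.2818, -7.1614, 0.6416)
step 2: θ'=0.6416 (straight) → pose (-0.8813, -6.8621, 0.6416)
step 3: θ'=1.1416 (R=0.7500) → pose (-0.6481, -6.5734, 1.1416)
step 4: θ'=2.3916 (R=1.0000) → pose (-0.8758, -5.4256, 2.3916)

(-0.8758, -5.4256, 2.3916)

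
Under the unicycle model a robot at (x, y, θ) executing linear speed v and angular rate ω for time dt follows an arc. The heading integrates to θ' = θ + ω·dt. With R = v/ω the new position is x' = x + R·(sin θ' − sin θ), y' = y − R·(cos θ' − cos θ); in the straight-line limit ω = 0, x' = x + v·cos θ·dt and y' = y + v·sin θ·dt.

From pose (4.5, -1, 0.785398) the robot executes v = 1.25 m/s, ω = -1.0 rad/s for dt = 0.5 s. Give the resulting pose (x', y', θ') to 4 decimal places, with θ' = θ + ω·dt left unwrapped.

(5.0320, -0.6844, 0.2854)

θ' = 0.7854 + -1.0·0.5 = 0.2854
R = v/ω = 1.25/-1.0 = -1.2500
x' = 4.5 + -1.2500·(sin 0.2854 − sin 0.7854) = 5.0320
y' = -1 − -1.2500·(cos 0.2854 − cos 0.7854) = -0.6844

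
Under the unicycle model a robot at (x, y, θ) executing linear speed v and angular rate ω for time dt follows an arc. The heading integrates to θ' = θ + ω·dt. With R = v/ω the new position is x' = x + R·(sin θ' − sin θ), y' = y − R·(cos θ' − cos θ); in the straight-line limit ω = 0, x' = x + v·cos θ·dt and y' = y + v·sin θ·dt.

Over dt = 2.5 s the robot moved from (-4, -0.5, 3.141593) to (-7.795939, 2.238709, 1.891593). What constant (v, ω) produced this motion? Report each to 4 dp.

Δθ = 1.891593 − 3.141593 = -1.250000
ω = Δθ/dt = -1.250000/2.5 = -0.5000
R = Δx/(sin θ' − sin θ) = -4.0000
v = R·ω = -4.0000·-0.5000 = 2.0000

v = 2.0000, ω = -0.5000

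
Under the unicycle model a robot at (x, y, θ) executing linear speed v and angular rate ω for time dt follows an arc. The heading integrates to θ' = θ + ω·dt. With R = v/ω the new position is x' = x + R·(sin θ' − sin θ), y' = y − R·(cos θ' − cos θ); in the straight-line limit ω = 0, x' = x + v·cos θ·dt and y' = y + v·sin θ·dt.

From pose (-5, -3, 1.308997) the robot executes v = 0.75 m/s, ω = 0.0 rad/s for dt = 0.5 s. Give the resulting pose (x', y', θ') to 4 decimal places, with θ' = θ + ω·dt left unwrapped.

θ' = 1.3090 + 0.0·0.5 = 1.3090
ω = 0 → straight: x' = -5 + 0.75·cos(1.3090)·0.5 = -4.9029
y' = -3 + 0.75·sin(1.3090)·0.5 = -2.6378

(-4.9029, -2.6378, 1.3090)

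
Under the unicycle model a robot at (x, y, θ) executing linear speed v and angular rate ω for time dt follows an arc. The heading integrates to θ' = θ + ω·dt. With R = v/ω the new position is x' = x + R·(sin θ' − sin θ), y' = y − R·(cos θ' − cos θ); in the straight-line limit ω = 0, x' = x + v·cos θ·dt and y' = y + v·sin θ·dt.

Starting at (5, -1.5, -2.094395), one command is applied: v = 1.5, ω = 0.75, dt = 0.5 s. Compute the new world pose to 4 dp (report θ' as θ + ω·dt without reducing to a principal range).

θ' = -2.0944 + 0.75·0.5 = -1.7194
R = v/ω = 1.5/0.75 = 2.0000
x' = 5 + 2.0000·(sin -1.7194 − sin -2.0944) = 4.7541
y' = -1.5 − 2.0000·(cos -1.7194 − cos -2.0944) = -2.2039

(4.7541, -2.2039, -1.7194)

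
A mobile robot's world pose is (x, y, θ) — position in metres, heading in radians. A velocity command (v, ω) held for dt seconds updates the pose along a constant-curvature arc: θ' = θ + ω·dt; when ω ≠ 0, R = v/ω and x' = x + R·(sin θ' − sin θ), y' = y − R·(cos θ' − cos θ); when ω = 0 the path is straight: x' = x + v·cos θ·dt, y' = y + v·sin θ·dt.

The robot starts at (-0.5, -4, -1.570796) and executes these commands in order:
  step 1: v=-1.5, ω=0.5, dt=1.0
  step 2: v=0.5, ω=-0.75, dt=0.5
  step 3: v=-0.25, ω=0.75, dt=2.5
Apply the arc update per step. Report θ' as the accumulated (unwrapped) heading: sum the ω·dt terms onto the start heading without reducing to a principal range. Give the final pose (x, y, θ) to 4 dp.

(-1.2603, -2.5367, 0.4292)

step 1: θ'=-1.0708 (R=-3.0000) → pose (-0.8673, -2.5617, -1.0708)
step 2: θ'=-1.4458 (R=-0.6667) → pose (-0.7908, -2.7982, -1.4458)
step 3: θ'=0.4292 (R=-0.3333) → pose (-1.2603, -2.5367, 0.4292)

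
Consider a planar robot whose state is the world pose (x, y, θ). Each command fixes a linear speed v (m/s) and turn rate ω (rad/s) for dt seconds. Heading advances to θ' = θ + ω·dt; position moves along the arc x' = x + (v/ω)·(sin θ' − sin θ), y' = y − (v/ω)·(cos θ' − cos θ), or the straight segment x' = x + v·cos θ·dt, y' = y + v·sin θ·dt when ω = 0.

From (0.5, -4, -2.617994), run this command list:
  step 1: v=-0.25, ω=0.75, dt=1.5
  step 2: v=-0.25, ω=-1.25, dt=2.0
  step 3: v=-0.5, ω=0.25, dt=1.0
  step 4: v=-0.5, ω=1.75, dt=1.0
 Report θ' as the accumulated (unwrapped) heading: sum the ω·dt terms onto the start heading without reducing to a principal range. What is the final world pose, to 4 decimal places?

(1.8106, -3.7508, -1.9930)

step 1: θ'=-1.4930 (R=-0.3333) → pose (0.6657, -3.6854, -1.4930)
step 2: θ'=-3.9930 (R=0.2000) → pose (1.0155, -3.5381, -3.9930)
step 3: θ'=-3.7430 (R=-2.0000) → pose (1.3883, -3.8693, -3.7430)
step 4: θ'=-1.9930 (R=-0.2857) → pose (1.8106, -3.7508, -1.9930)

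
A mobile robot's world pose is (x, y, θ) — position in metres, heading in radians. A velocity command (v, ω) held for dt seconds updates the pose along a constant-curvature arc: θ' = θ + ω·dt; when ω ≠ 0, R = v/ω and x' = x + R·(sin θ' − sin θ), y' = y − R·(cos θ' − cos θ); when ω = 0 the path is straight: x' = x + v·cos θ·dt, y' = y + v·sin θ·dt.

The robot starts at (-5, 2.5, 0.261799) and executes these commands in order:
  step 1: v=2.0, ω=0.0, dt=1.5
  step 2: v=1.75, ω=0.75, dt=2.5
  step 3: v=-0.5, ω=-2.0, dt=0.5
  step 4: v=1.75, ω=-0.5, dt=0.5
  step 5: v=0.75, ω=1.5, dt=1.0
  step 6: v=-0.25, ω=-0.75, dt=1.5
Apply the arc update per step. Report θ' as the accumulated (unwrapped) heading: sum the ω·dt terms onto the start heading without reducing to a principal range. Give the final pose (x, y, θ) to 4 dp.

step 1: θ'=0.2618 (straight) → pose (-2.1022, 3.2765, 0.2618)
step 2: θ'=2.1368 (R=2.3333) → pose (-0.7367, 6.7816, 2.1368)
step 3: θ'=1.1368 (R=0.2500) → pose (-0.7209, 6.5424, 1.1368)
step 4: θ'=0.8868 (R=-3.5000) → pose (-0.2580, 7.2823, 0.8868)
step 5: θ'=2.3868 (R=0.5000) → pose (-0.3030, 7.9624, 2.3868)
step 6: θ'=1.2618 (R=0.3333) → pose (-0.2138, 7.6182, 1.2618)

(-0.2138, 7.6182, 1.2618)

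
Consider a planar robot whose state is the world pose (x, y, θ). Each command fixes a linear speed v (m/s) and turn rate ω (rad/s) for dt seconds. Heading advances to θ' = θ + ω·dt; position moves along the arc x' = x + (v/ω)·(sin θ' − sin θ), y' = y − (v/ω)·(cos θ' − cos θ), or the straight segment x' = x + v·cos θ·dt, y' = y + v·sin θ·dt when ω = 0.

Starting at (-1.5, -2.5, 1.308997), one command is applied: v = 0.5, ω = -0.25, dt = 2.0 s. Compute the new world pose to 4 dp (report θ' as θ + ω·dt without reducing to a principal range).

(-1.0153, -1.6372, 0.8090)

θ' = 1.3090 + -0.25·2.0 = 0.8090
R = v/ω = 0.5/-0.25 = -2.0000
x' = -1.5 + -2.0000·(sin 0.8090 − sin 1.3090) = -1.0153
y' = -2.5 − -2.0000·(cos 0.8090 − cos 1.3090) = -1.6372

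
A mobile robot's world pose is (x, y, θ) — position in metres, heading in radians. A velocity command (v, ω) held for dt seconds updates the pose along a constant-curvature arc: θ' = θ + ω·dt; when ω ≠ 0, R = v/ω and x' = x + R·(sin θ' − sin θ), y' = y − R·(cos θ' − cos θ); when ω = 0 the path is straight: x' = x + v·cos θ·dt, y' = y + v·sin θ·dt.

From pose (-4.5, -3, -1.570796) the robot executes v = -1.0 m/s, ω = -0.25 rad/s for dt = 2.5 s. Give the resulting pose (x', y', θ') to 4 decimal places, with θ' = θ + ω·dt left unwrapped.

θ' = -1.5708 + -0.25·2.5 = -2.1958
R = v/ω = -1.0/-0.25 = 4.0000
x' = -4.5 + 4.0000·(sin -2.1958 − sin -1.5708) = -3.7439
y' = -3 − 4.0000·(cos -2.1958 − cos -1.5708) = -0.6596

(-3.7439, -0.6596, -2.1958)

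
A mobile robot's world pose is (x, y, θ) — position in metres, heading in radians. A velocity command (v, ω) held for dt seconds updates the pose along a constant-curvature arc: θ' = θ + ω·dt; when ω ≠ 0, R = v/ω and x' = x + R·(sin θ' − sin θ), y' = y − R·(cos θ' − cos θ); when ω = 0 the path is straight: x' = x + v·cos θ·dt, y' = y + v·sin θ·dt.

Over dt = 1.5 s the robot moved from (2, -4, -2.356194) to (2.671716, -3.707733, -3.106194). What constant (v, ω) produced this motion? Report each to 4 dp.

Δθ = -3.106194 − -2.356194 = -0.750000
ω = Δθ/dt = -0.750000/1.5 = -0.5000
R = Δx/(sin θ' − sin θ) = 1.0000
v = R·ω = 1.0000·-0.5000 = -0.5000

v = -0.5000, ω = -0.5000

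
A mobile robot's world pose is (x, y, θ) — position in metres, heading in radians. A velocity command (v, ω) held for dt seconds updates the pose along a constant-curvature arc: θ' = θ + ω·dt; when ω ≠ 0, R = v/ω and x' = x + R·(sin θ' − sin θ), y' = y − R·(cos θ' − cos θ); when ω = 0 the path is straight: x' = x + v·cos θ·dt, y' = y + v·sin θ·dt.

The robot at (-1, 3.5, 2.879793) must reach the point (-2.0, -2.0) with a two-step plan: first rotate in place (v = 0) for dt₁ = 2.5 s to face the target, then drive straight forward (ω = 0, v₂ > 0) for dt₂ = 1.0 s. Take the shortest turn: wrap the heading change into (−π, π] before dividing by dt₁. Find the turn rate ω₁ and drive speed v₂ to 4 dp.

heading to target = atan2(-2−3.5, -2−-1) = -1.7506
Δθ = wrap(-1.7506 − 2.8798) = 1.6527; ω₁ = Δθ/dt₁ = 0.6611
distance = √((-2−-1)² + (-2−3.5)²) = 5.5902; v₂ = distance/dt₂ = 5.5902

ω₁ = 0.6611, v₂ = 5.5902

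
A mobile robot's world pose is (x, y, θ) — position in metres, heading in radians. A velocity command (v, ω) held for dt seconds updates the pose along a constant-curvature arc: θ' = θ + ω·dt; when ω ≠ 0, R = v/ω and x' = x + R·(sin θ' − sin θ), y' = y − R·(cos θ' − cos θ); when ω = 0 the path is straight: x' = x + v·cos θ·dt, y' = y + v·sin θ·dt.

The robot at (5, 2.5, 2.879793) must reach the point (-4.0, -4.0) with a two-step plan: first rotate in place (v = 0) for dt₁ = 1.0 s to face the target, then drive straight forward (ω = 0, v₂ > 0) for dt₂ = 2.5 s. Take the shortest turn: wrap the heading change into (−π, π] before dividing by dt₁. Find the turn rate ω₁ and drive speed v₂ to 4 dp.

ω₁ = 0.8873, v₂ = 4.4407

heading to target = atan2(-4−2.5, -4−5) = -2.5161
Δθ = wrap(-2.5161 − 2.8798) = 0.8873; ω₁ = Δθ/dt₁ = 0.8873
distance = √((-4−5)² + (-4−2.5)²) = 11.1018; v₂ = distance/dt₂ = 4.4407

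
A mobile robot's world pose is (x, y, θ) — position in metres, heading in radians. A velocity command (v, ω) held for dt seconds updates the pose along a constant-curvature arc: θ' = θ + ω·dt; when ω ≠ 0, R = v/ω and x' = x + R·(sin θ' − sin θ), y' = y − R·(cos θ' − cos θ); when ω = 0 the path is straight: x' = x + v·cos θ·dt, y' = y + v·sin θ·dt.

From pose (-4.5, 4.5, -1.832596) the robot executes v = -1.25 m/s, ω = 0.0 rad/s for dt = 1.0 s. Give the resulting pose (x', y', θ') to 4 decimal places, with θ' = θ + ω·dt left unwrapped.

θ' = -1.8326 + 0.0·1.0 = -1.8326
ω = 0 → straight: x' = -4.5 + -1.25·cos(-1.8326)·1.0 = -4.1765
y' = 4.5 + -1.25·sin(-1.8326)·1.0 = 5.7074

(-4.1765, 5.7074, -1.8326)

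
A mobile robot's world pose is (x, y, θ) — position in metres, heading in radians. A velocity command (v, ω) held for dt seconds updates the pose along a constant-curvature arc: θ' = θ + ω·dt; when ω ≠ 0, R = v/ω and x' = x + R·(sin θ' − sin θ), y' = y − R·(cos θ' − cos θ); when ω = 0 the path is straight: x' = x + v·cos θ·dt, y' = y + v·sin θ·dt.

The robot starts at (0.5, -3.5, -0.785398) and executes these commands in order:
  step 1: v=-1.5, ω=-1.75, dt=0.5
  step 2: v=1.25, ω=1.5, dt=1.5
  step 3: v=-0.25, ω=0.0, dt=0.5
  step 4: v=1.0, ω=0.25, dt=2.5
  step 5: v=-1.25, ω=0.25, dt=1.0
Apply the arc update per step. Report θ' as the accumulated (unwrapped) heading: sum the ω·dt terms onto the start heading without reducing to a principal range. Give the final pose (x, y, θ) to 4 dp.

step 1: θ'=-1.6604 (R=0.8571) → pose (0.2524, -2.8172, -1.6604)
step 2: θ'=0.5896 (R=0.8333) → pose (1.5457, -3.5844, 0.5896)
step 3: θ'=0.5896 (straight) → pose (1.4418, -3.6539, 0.5896)
step 4: θ'=1.2146 (R=4.0000) → pose (2.9666, -1.7241, 1.2146)
step 5: θ'=1.4646 (R=-5.0000) → pose (2.6810, -2.9377, 1.4646)

(2.6810, -2.9377, 1.4646)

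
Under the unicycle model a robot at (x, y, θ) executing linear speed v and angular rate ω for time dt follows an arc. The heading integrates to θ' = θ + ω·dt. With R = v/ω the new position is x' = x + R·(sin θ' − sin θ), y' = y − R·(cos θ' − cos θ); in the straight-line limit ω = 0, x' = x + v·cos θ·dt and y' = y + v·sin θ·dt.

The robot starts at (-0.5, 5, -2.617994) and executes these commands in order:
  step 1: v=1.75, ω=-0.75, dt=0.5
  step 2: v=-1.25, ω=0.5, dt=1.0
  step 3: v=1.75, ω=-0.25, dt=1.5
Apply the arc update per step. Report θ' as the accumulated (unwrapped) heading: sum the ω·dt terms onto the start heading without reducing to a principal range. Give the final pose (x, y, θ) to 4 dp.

step 1: θ'=-2.9930 (R=-2.3333) → pose (-1.3212, 4.7131, -2.9930)
step 2: θ'=-2.4930 (R=-2.5000) → pose (-0.1812, 5.1932, -2.4930)
step 3: θ'=-2.8680 (R=-7.0000) → pose (-2.5183, 4.0321, -2.8680)

(-2.5183, 4.0321, -2.8680)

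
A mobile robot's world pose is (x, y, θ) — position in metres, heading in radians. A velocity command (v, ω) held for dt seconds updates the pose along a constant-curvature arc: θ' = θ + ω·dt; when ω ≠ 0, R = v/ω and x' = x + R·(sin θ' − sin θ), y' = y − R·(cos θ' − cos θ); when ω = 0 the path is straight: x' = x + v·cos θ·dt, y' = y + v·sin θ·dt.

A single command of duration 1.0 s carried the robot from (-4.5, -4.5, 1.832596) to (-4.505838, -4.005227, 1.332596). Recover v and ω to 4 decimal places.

v = 0.5000, ω = -0.5000

Δθ = 1.332596 − 1.832596 = -0.500000
ω = Δθ/dt = -0.500000/1.0 = -0.5000
R = −Δy/(cos θ' − cos θ) = -1.0000
v = R·ω = -1.0000·-0.5000 = 0.5000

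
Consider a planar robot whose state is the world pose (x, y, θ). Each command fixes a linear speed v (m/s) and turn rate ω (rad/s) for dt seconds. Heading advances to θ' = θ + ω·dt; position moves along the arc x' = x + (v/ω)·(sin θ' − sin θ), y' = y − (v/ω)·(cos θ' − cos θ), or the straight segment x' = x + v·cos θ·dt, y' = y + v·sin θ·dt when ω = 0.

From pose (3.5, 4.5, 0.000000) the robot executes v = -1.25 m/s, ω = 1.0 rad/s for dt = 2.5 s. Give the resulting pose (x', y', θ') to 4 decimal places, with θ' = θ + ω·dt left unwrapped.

θ' = 0.0000 + 1.0·2.5 = 2.5000
R = v/ω = -1.25/1.0 = -1.2500
x' = 3.5 + -1.2500·(sin 2.5000 − sin 0.0000) = 2.7519
y' = 4.5 − -1.2500·(cos 2.5000 − cos 0.0000) = 2.2486

(2.7519, 2.2486, 2.5000)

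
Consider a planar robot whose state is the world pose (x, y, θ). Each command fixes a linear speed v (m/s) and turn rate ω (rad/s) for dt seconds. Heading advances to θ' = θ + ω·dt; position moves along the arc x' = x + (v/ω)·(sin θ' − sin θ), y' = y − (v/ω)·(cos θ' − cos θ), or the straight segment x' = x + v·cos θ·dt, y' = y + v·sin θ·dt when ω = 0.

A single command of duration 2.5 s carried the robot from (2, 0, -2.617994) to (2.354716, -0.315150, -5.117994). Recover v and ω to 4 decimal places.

v = -0.2500, ω = -1.0000

Δθ = -5.117994 − -2.617994 = -2.500000
ω = Δθ/dt = -2.500000/2.5 = -1.0000
R = Δx/(sin θ' − sin θ) = 0.2500
v = R·ω = 0.2500·-1.0000 = -0.2500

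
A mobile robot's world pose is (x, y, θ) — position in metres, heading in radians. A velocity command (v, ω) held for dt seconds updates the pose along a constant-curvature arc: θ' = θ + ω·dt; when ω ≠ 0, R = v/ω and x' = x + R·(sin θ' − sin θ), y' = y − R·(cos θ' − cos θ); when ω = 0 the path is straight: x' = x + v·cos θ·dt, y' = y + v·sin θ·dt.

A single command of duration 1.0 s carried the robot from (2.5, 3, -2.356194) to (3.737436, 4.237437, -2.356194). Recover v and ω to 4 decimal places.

v = -1.7500, ω = 0.0000

Δθ = -2.356194 − -2.356194 = 0.000000
ω = Δθ/dt = 0.000000/1.0 = 0.0000
ω = 0 → v = (Δx·cos θ + Δy·sin θ)/dt = -1.7500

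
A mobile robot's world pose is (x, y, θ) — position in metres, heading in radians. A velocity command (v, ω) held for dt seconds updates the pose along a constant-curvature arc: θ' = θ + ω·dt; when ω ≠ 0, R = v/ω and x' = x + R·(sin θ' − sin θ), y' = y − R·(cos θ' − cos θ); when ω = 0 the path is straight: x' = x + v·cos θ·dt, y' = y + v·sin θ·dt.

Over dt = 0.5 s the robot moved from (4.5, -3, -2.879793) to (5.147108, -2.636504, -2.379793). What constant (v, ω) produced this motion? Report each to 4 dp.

v = -1.5000, ω = 1.0000

Δθ = -2.379793 − -2.879793 = 0.500000
ω = Δθ/dt = 0.500000/0.5 = 1.0000
R = Δx/(sin θ' − sin θ) = -1.5000
v = R·ω = -1.5000·1.0000 = -1.5000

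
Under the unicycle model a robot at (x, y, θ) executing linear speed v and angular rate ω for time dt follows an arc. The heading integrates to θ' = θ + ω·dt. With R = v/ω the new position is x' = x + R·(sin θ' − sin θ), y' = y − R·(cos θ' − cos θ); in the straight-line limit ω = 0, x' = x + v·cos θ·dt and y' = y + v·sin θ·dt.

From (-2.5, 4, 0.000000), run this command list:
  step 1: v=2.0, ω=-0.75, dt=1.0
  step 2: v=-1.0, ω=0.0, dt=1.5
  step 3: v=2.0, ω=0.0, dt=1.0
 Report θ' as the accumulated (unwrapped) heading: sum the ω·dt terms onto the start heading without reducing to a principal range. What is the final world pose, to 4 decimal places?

step 1: θ'=-0.7500 (R=-2.6667) → pose (-0.6823, 3.2845, -0.7500)
step 2: θ'=-0.7500 (straight) → pose (-1.7798, 4.3070, -0.7500)
step 3: θ'=-0.7500 (straight) → pose (-0.3165, 2.9437, -0.7500)

(-0.3165, 2.9437, -0.7500)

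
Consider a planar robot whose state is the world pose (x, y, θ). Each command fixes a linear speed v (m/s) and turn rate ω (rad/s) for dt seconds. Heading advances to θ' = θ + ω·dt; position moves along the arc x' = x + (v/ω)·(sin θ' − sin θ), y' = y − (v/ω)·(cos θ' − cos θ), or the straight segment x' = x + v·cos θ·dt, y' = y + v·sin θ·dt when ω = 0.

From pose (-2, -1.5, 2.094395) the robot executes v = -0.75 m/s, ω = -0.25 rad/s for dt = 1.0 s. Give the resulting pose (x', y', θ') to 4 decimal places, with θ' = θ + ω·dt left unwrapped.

(-1.7097, -2.1894, 1.8444)

θ' = 2.0944 + -0.25·1.0 = 1.8444
R = v/ω = -0.75/-0.25 = 3.0000
x' = -2 + 3.0000·(sin 1.8444 − sin 2.0944) = -1.7097
y' = -1.5 − 3.0000·(cos 1.8444 − cos 2.0944) = -2.1894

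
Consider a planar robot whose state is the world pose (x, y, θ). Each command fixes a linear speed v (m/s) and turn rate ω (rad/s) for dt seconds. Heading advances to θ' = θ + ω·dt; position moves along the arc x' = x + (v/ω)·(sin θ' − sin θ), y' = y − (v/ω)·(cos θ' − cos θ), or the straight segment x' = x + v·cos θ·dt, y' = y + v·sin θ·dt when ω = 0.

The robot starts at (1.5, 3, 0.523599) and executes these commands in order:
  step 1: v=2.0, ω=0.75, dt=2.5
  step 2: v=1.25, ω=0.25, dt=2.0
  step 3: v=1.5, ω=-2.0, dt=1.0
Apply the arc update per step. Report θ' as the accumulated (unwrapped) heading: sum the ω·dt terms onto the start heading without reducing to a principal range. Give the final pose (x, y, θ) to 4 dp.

(-0.6152, 9.6391, 0.8986)

step 1: θ'=2.3986 (R=2.6667) → pose (1.9707, 7.2733, 2.3986)
step 2: θ'=2.8986 (R=5.0000) → pose (-0.2088, 8.4441, 2.8986)
step 3: θ'=0.8986 (R=-0.7500) → pose (-0.6152, 9.6391, 0.8986)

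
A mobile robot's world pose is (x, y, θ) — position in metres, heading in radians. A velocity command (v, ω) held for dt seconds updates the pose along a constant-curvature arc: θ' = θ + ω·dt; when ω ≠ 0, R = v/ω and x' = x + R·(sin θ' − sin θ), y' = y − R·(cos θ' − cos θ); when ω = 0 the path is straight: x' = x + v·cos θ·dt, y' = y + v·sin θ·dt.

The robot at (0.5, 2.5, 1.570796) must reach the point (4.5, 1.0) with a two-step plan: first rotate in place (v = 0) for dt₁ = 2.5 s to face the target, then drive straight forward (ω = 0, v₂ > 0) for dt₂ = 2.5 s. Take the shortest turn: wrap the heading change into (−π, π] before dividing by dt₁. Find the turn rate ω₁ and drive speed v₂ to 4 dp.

heading to target = atan2(1−2.5, 4.5−0.5) = -0.3588
Δθ = wrap(-0.3588 − 1.5708) = -1.9296; ω₁ = Δθ/dt₁ = -0.7718
distance = √((4.5−0.5)² + (1−2.5)²) = 4.2720; v₂ = distance/dt₂ = 1.7088

ω₁ = -0.7718, v₂ = 1.7088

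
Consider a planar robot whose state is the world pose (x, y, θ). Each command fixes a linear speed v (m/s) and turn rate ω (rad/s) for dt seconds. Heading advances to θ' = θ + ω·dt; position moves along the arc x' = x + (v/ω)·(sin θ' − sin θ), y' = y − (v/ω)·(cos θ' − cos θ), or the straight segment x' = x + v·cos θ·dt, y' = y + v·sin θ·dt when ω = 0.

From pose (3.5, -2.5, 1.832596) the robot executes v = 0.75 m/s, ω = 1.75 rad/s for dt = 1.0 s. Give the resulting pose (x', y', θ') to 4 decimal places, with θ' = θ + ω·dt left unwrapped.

θ' = 1.8326 + 1.75·1.0 = 3.5826
R = v/ω = 0.75/1.75 = 0.4286
x' = 3.5 + 0.4286·(sin 3.5826 − sin 1.8326) = 2.9031
y' = -2.5 − 0.4286·(cos 3.5826 − cos 1.8326) = -2.2234

(2.9031, -2.2234, 3.5826)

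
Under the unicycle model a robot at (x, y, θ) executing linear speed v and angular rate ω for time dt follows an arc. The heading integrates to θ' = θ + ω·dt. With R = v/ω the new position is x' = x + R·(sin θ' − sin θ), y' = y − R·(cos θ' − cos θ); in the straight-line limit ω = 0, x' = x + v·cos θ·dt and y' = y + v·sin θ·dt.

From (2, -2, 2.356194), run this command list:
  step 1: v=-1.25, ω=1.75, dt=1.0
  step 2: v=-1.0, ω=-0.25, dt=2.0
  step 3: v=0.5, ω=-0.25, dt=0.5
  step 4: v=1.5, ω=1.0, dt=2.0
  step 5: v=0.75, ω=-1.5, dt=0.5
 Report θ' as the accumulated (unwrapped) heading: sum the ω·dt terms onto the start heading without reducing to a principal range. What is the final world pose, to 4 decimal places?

(3.9193, -3.4981, 4.7312)

step 1: θ'=4.1062 (R=-0.7143) → pose (3.0921, -1.9019, 4.1062)
step 2: θ'=3.6062 (R=4.0000) → pose (4.5871, -0.6049, 3.6062)
step 3: θ'=3.4812 (R=-2.0000) → pose (4.3572, -0.7026, 3.4812)
step 4: θ'=5.4812 (R=1.5000) → pose (3.7788, -3.1599, 5.4812)
step 5: θ'=4.7312 (R=-0.5000) → pose (3.9193, -3.4981, 4.7312)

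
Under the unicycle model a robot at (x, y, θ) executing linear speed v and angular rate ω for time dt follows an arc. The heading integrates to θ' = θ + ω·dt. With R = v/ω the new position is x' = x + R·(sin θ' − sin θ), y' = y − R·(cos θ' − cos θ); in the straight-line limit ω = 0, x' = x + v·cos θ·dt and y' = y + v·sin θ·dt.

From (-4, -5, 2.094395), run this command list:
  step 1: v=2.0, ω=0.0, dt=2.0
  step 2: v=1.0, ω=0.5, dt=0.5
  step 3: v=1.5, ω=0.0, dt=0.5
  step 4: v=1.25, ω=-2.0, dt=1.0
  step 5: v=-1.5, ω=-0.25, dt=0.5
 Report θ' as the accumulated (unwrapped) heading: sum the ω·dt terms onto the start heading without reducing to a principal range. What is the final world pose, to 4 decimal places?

step 1: θ'=2.0944 (straight) → pose (-6.0000, -1.5359, 2.0944)
step 2: θ'=2.3444 (R=2.0000) → pose (-6.3012, -1.1385, 2.3444)
step 3: θ'=2.3444 (straight) → pose (-6.8253, -0.6019, 2.3444)
step 4: θ'=0.3444 (R=-0.6250) → pose (-6.5892, 0.4231, 0.3444)
step 5: θ'=0.2194 (R=6.0000) → pose (-7.3091, 0.2146, 0.2194)

(-7.3091, 0.2146, 0.2194)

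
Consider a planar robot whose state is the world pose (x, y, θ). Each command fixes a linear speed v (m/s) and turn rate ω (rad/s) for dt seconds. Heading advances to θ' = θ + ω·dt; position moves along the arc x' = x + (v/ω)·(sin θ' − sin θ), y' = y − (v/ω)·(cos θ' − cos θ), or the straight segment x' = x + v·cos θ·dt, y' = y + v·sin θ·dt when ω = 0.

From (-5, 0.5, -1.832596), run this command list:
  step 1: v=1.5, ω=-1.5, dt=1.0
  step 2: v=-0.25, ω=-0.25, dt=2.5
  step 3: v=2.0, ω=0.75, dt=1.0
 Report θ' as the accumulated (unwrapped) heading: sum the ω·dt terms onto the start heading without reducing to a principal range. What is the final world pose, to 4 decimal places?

(-7.3838, 0.3142, -3.2076)

step 1: θ'=-3.3326 (R=-1.0000) → pose (-6.1558, -0.2230, -3.3326)
step 2: θ'=-3.9576 (R=1.0000) → pose (-5.6172, -0.5197, -3.9576)
step 3: θ'=-3.2076 (R=2.6667) → pose (-7.3838, 0.3142, -3.2076)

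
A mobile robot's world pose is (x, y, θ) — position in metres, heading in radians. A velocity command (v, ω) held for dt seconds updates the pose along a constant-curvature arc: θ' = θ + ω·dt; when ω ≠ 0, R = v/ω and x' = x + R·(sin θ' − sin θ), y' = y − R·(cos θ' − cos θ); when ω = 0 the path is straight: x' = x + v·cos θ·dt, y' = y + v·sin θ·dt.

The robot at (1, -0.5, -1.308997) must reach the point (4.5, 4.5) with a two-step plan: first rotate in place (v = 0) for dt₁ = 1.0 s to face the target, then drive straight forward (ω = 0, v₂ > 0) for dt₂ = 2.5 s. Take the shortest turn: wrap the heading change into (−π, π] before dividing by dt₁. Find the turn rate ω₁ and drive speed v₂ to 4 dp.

heading to target = atan2(4.5−-0.5, 4.5−1) = 0.9601
Δθ = wrap(0.9601 − -1.3090) = 2.2691; ω₁ = Δθ/dt₁ = 2.2691
distance = √((4.5−1)² + (4.5−-0.5)²) = 6.1033; v₂ = distance/dt₂ = 2.4413

ω₁ = 2.2691, v₂ = 2.4413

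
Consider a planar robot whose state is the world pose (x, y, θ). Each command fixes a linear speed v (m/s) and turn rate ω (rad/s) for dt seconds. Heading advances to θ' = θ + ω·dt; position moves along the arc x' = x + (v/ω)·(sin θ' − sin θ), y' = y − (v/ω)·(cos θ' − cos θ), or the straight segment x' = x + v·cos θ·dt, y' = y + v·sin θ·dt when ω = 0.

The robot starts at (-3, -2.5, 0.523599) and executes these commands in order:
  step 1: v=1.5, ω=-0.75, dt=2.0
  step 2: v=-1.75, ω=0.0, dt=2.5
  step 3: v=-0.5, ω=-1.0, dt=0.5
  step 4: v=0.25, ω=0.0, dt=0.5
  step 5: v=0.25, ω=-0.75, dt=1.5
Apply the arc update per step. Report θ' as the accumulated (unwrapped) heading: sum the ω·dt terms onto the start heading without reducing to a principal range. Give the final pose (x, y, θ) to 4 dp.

(-3.0252, 0.3037, -2.6014)

step 1: θ'=-0.9764 (R=-2.0000) → pose (-0.3430, -3.1120, -0.9764)
step 2: θ'=-0.9764 (straight) → pose (-2.7931, 0.5126, -0.9764)
step 3: θ'=-1.4764 (R=0.5000) → pose (-2.8766, 0.7455, -1.4764)
step 4: θ'=-1.4764 (straight) → pose (-2.8648, 0.6210, -1.4764)
step 5: θ'=-2.6014 (R=-0.3333) → pose (-3.0252, 0.3037, -2.6014)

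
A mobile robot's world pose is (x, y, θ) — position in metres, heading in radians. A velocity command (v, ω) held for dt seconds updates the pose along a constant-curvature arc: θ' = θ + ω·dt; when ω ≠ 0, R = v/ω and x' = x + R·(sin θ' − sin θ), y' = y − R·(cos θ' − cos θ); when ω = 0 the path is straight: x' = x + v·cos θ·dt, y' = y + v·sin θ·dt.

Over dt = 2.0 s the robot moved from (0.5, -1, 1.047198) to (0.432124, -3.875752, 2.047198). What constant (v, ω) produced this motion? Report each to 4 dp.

v = -1.5000, ω = 0.5000

Δθ = 2.047198 − 1.047198 = 1.000000
ω = Δθ/dt = 1.000000/2.0 = 0.5000
R = −Δy/(cos θ' − cos θ) = -3.0000
v = R·ω = -3.0000·0.5000 = -1.5000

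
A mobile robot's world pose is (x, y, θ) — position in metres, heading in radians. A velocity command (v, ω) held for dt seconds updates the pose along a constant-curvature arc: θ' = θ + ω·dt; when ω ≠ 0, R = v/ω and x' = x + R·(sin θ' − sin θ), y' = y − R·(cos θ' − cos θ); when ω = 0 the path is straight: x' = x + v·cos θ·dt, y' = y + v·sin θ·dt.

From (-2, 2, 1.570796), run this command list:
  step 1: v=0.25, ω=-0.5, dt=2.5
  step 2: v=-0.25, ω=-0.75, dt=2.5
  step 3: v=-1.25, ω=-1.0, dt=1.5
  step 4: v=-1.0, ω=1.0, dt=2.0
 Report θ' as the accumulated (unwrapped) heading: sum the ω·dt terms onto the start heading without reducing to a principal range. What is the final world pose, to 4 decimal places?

(-0.1731, 5.5414, -1.0542)

step 1: θ'=0.3208 (R=-0.5000) → pose (-1.6577, 2.4745, 0.3208)
step 2: θ'=-1.5542 (R=0.3333) → pose (-2.0961, 2.7853, -1.5542)
step 3: θ'=-3.0542 (R=1.2500) → pose (-0.9553, 4.0513, -3.0542)
step 4: θ'=-1.0542 (R=-1.0000) → pose (-0.1731, 5.5414, -1.0542)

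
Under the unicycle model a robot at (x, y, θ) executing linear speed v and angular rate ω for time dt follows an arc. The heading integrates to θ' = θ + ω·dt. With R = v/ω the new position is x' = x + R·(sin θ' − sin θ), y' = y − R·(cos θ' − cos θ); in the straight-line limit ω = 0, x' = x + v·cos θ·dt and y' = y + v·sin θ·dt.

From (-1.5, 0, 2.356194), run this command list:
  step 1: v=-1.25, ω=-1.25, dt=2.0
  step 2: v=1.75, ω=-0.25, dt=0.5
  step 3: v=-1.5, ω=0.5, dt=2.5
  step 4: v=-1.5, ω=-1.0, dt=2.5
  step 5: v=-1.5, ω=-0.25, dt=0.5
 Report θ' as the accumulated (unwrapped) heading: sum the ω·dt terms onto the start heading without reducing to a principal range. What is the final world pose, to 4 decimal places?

step 1: θ'=-0.1438 (R=1.0000) → pose (-2.3504, -1.6968, -0.1438)
step 2: θ'=-0.2688 (R=-7.0000) → pose (-1.4945, -1.8759, -0.2688)
step 3: θ'=0.9812 (R=-3.0000) → pose (-4.7848, -3.1001, 0.9812)
step 4: θ'=-1.5188 (R=1.5000) → pose (-7.5295, -2.3440, -1.5188)
step 5: θ'=-1.6438 (R=6.0000) → pose (-7.5216, -1.5945, -1.6438)

(-7.5216, -1.5945, -1.6438)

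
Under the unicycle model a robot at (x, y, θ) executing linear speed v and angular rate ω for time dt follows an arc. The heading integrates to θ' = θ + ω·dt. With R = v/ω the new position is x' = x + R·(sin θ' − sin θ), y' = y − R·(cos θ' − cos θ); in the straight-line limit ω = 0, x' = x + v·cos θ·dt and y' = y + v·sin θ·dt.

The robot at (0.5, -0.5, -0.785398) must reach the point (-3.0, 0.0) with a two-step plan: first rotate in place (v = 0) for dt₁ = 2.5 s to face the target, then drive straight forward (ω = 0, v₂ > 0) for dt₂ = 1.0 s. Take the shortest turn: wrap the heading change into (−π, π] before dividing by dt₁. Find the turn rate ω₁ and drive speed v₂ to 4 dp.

ω₁ = -0.9992, v₂ = 3.5355

heading to target = atan2(0−-0.5, -3−0.5) = 2.9997
Δθ = wrap(2.9997 − -0.7854) = -2.4981; ω₁ = Δθ/dt₁ = -0.9992
distance = √((-3−0.5)² + (0−-0.5)²) = 3.5355; v₂ = distance/dt₂ = 3.5355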